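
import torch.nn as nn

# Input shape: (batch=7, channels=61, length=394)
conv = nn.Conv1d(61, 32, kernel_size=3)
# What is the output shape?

Input shape: (7, 61, 394)
Output shape: (7, 32, 392)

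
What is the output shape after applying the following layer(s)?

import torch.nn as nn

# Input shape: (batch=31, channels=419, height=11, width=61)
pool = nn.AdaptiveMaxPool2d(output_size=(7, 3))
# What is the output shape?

Input shape: (31, 419, 11, 61)
Output shape: (31, 419, 7, 3)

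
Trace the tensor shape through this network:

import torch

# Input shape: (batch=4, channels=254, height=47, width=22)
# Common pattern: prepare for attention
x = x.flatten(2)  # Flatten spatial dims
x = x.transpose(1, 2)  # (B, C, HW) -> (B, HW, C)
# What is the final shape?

Input shape: (4, 254, 47, 22)
  -> after flatten(2): (4, 254, 1034)
Output shape: (4, 1034, 254)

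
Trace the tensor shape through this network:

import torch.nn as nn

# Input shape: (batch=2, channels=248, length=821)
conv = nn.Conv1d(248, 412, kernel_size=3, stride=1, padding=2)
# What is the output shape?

Input shape: (2, 248, 821)
Output shape: (2, 412, 823)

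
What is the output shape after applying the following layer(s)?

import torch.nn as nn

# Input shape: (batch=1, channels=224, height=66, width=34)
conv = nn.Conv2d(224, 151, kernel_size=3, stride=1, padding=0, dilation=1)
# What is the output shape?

Input shape: (1, 224, 66, 34)
Output shape: (1, 151, 64, 32)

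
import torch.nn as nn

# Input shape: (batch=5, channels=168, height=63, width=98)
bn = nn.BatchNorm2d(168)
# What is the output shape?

Input shape: (5, 168, 63, 98)
Output shape: (5, 168, 63, 98)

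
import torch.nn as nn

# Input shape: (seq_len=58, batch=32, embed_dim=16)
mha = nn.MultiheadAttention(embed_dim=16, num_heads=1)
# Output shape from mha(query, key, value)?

Input shape: (58, 32, 16)
Output shape: (58, 32, 16)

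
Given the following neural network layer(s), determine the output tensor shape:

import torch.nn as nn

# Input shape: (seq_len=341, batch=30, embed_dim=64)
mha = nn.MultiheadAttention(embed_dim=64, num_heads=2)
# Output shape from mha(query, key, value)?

Input shape: (341, 30, 64)
Output shape: (341, 30, 64)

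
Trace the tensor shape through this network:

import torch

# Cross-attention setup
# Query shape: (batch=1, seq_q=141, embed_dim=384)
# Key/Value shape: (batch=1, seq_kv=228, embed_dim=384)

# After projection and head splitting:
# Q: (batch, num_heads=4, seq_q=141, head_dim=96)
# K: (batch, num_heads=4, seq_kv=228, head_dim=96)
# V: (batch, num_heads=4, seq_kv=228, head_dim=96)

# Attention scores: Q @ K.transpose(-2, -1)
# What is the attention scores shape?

Input shape: (1, 141, 384)
Output shape: (1, 4, 141, 228)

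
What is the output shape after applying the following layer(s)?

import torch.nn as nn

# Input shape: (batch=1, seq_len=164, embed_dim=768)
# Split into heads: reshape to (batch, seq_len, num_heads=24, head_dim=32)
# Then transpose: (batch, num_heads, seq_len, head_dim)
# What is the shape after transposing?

Input shape: (1, 164, 768)
  -> after reshape: (1, 164, 24, 32)
Output shape: (1, 24, 164, 32)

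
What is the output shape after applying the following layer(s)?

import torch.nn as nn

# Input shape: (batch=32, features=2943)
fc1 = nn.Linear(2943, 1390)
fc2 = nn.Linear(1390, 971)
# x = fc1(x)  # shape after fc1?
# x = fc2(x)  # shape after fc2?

Input shape: (32, 2943)
  -> after fc1: (32, 1390)
Output shape: (32, 971)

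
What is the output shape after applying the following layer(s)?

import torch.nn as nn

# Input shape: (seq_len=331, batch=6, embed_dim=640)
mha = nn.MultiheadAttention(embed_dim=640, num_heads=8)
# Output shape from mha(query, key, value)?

Input shape: (331, 6, 640)
Output shape: (331, 6, 640)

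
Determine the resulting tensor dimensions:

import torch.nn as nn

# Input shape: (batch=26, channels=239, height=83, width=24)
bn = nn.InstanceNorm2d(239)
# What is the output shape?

Input shape: (26, 239, 83, 24)
Output shape: (26, 239, 83, 24)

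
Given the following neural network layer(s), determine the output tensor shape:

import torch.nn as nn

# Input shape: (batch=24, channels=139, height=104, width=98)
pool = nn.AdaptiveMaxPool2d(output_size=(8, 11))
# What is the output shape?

Input shape: (24, 139, 104, 98)
Output shape: (24, 139, 8, 11)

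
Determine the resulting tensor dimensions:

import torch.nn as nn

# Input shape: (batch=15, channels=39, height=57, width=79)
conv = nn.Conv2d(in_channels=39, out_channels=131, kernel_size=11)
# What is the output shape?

Input shape: (15, 39, 57, 79)
Output shape: (15, 131, 47, 69)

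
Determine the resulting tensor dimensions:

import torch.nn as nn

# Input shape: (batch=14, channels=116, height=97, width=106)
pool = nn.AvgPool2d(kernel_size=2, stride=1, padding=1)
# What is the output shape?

Input shape: (14, 116, 97, 106)
Output shape: (14, 116, 98, 107)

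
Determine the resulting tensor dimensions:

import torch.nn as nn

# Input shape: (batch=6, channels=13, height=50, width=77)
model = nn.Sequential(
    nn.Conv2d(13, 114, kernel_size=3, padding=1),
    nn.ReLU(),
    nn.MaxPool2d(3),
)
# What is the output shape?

Input shape: (6, 13, 50, 77)
  -> after Conv2d: (6, 114, 50, 77)
  -> after ReLU: (6, 114, 50, 77)
Output shape: (6, 114, 16, 25)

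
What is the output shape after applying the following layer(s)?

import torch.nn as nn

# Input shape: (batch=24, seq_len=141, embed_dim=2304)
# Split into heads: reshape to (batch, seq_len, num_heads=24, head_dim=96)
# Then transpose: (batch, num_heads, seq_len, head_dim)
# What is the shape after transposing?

Input shape: (24, 141, 2304)
  -> after reshape: (24, 141, 24, 96)
Output shape: (24, 24, 141, 96)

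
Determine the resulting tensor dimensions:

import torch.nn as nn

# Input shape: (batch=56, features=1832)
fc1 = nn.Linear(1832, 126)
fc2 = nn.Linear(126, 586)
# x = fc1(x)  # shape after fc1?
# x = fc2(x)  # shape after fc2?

Input shape: (56, 1832)
  -> after fc1: (56, 126)
Output shape: (56, 586)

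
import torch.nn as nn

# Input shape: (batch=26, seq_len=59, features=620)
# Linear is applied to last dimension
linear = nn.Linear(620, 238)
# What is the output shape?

Input shape: (26, 59, 620)
Output shape: (26, 59, 238)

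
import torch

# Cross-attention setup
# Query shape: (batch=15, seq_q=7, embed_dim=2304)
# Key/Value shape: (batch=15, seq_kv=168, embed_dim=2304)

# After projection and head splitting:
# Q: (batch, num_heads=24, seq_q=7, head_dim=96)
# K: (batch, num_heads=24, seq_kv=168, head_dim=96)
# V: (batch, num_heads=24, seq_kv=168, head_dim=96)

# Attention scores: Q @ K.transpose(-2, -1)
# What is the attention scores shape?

Input shape: (15, 7, 2304)
Output shape: (15, 24, 7, 168)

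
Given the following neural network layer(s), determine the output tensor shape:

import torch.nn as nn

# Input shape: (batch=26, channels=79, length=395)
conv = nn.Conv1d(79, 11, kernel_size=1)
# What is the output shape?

Input shape: (26, 79, 395)
Output shape: (26, 11, 395)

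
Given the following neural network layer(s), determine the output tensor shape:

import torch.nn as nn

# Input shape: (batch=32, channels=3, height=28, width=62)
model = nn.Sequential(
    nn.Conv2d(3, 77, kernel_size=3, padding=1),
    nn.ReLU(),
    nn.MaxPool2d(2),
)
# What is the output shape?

Input shape: (32, 3, 28, 62)
  -> after Conv2d: (32, 77, 28, 62)
  -> after ReLU: (32, 77, 28, 62)
Output shape: (32, 77, 14, 31)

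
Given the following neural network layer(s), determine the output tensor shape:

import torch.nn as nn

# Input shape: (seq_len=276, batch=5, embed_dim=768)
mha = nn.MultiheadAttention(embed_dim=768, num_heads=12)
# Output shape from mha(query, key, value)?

Input shape: (276, 5, 768)
Output shape: (276, 5, 768)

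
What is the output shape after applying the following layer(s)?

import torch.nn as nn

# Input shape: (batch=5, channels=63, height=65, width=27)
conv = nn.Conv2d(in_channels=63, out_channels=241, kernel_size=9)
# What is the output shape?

Input shape: (5, 63, 65, 27)
Output shape: (5, 241, 57, 19)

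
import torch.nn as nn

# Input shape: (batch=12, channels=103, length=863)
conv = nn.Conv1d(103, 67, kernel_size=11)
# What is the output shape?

Input shape: (12, 103, 863)
Output shape: (12, 67, 853)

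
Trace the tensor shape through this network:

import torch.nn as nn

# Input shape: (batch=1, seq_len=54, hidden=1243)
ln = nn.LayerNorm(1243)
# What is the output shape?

Input shape: (1, 54, 1243)
Output shape: (1, 54, 1243)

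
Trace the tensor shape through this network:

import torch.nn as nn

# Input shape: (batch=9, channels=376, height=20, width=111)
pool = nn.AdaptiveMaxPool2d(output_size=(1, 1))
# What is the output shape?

Input shape: (9, 376, 20, 111)
Output shape: (9, 376, 1, 1)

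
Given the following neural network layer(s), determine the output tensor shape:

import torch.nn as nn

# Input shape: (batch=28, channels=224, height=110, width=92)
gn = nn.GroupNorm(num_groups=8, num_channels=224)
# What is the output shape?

Input shape: (28, 224, 110, 92)
Output shape: (28, 224, 110, 92)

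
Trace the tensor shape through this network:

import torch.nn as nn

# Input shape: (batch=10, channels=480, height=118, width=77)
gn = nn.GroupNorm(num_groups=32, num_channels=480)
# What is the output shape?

Input shape: (10, 480, 118, 77)
Output shape: (10, 480, 118, 77)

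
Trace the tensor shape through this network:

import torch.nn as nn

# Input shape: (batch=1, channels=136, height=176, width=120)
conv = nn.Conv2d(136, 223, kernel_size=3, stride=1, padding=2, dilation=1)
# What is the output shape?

Input shape: (1, 136, 176, 120)
Output shape: (1, 223, 178, 122)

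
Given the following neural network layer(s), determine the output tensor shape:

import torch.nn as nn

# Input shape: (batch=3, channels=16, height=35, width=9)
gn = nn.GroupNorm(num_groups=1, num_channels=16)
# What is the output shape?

Input shape: (3, 16, 35, 9)
Output shape: (3, 16, 35, 9)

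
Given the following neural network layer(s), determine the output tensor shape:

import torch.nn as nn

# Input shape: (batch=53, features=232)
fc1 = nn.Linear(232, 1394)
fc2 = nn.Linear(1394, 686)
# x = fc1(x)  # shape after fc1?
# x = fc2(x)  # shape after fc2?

Input shape: (53, 232)
  -> after fc1: (53, 1394)
Output shape: (53, 686)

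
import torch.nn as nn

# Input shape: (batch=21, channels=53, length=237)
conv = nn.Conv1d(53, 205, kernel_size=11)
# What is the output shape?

Input shape: (21, 53, 237)
Output shape: (21, 205, 227)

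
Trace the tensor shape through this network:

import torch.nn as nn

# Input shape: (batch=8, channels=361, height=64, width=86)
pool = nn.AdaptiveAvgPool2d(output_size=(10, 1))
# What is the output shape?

Input shape: (8, 361, 64, 86)
Output shape: (8, 361, 10, 1)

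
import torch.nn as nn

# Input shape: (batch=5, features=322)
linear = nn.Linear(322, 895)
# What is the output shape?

Input shape: (5, 322)
Output shape: (5, 895)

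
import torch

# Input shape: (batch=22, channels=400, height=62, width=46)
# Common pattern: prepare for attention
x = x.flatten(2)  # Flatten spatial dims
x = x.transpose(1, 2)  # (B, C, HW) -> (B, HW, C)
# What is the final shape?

Input shape: (22, 400, 62, 46)
  -> after flatten(2): (22, 400, 2852)
Output shape: (22, 2852, 400)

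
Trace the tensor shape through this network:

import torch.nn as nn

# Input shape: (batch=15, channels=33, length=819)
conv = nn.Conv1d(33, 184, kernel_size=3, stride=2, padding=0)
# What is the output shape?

Input shape: (15, 33, 819)
Output shape: (15, 184, 409)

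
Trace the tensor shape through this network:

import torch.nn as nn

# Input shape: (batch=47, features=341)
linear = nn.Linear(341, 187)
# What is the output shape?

Input shape: (47, 341)
Output shape: (47, 187)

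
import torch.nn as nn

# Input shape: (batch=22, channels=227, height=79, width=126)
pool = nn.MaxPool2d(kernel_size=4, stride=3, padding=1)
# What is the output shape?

Input shape: (22, 227, 79, 126)
Output shape: (22, 227, 26, 42)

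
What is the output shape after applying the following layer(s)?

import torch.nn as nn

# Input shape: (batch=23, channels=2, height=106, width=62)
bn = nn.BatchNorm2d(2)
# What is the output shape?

Input shape: (23, 2, 106, 62)
Output shape: (23, 2, 106, 62)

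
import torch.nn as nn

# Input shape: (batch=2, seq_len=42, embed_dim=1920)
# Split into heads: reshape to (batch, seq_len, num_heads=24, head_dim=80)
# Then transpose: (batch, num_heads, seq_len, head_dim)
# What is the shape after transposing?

Input shape: (2, 42, 1920)
  -> after reshape: (2, 42, 24, 80)
Output shape: (2, 24, 42, 80)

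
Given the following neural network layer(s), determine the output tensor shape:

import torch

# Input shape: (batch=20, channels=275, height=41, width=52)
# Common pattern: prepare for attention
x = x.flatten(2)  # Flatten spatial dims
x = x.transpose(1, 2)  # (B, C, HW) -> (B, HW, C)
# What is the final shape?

Input shape: (20, 275, 41, 52)
  -> after flatten(2): (20, 275, 2132)
Output shape: (20, 2132, 275)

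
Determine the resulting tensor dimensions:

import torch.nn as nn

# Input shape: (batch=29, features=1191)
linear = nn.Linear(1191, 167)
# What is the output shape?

Input shape: (29, 1191)
Output shape: (29, 167)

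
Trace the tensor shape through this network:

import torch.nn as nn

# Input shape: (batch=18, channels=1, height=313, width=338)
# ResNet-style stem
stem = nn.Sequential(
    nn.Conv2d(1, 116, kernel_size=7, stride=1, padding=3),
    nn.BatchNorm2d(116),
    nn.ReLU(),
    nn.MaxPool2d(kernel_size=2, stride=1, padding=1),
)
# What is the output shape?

Input shape: (18, 1, 313, 338)
  -> after Conv2d 7x7 stride=1: (18, 116, 313, 338)
Output shape: (18, 116, 314, 339)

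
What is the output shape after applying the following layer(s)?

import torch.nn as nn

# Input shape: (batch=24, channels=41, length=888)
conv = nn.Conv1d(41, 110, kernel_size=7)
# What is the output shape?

Input shape: (24, 41, 888)
Output shape: (24, 110, 882)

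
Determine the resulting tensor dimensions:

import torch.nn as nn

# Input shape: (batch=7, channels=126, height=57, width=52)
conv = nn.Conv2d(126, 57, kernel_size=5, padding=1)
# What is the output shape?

Input shape: (7, 126, 57, 52)
Output shape: (7, 57, 55, 50)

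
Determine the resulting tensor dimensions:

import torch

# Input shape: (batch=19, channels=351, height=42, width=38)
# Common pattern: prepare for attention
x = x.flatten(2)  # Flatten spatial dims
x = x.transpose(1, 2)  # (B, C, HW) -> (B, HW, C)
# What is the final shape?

Input shape: (19, 351, 42, 38)
  -> after flatten(2): (19, 351, 1596)
Output shape: (19, 1596, 351)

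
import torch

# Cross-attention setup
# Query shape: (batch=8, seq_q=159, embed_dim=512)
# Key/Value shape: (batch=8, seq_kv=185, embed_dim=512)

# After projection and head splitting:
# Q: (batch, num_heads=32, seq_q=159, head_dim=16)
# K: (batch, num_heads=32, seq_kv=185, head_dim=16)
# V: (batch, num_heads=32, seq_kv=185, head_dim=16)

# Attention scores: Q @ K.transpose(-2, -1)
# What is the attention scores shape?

Input shape: (8, 159, 512)
Output shape: (8, 32, 159, 185)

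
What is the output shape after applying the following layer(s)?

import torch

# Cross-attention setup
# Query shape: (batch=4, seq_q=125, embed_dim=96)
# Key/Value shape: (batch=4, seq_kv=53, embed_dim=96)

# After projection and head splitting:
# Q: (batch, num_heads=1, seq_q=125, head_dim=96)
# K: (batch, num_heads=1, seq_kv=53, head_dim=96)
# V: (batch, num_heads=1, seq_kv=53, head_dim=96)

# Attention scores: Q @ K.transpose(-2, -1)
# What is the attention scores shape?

Input shape: (4, 125, 96)
Output shape: (4, 1, 125, 53)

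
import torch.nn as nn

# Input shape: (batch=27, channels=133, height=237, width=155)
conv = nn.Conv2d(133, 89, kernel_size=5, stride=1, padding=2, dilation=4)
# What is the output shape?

Input shape: (27, 133, 237, 155)
Output shape: (27, 89, 225, 143)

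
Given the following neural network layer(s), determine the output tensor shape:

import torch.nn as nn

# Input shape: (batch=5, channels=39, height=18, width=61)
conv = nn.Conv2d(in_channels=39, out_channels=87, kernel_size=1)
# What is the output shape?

Input shape: (5, 39, 18, 61)
Output shape: (5, 87, 18, 61)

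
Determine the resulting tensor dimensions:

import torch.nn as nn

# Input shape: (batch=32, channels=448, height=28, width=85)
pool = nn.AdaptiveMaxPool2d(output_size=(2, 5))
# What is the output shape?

Input shape: (32, 448, 28, 85)
Output shape: (32, 448, 2, 5)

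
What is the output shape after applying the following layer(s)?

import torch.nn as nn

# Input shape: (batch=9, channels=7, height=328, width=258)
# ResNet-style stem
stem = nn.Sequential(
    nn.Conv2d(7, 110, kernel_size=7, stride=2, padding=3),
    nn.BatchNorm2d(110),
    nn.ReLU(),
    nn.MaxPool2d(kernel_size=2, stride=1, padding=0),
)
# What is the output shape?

Input shape: (9, 7, 328, 258)
  -> after Conv2d 7x7 stride=2: (9, 110, 164, 129)
Output shape: (9, 110, 163, 128)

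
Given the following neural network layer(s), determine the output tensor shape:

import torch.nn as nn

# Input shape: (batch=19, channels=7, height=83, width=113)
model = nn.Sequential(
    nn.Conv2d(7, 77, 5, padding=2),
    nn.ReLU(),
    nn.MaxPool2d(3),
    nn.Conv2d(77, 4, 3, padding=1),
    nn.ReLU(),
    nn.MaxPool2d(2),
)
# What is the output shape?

Input shape: (19, 7, 83, 113)
  -> after first Conv2d: (19, 77, 83, 113)
  -> after first MaxPool2d: (19, 77, 27, 37)
  -> after second Conv2d: (19, 4, 27, 37)
Output shape: (19, 4, 13, 18)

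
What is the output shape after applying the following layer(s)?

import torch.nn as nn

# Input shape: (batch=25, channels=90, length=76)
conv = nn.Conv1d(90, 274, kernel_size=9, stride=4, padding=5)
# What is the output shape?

Input shape: (25, 90, 76)
Output shape: (25, 274, 20)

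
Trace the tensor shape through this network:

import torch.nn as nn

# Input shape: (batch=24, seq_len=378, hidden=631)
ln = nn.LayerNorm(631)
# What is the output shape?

Input shape: (24, 378, 631)
Output shape: (24, 378, 631)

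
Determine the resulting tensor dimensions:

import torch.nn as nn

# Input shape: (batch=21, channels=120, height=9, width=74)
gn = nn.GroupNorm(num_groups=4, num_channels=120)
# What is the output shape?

Input shape: (21, 120, 9, 74)
Output shape: (21, 120, 9, 74)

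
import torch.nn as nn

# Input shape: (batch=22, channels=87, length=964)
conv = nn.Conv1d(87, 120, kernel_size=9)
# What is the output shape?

Input shape: (22, 87, 964)
Output shape: (22, 120, 956)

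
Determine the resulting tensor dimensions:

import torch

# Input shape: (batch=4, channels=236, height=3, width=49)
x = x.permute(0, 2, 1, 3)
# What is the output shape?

Input shape: (4, 236, 3, 49)
Output shape: (4, 3, 236, 49)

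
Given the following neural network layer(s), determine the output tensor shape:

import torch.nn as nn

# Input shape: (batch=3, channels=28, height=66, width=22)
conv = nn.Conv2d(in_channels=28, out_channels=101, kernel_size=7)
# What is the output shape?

Input shape: (3, 28, 66, 22)
Output shape: (3, 101, 60, 16)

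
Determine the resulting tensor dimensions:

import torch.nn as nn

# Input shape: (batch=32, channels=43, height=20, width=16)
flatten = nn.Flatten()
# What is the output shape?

Input shape: (32, 43, 20, 16)
Output shape: (32, 13760)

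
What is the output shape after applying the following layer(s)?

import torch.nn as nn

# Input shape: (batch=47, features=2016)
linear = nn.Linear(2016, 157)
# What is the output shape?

Input shape: (47, 2016)
Output shape: (47, 157)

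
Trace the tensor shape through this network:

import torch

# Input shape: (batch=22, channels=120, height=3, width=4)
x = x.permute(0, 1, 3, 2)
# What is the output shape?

Input shape: (22, 120, 3, 4)
Output shape: (22, 120, 4, 3)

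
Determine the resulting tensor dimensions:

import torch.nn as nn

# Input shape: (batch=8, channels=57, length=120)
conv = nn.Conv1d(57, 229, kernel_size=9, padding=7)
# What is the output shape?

Input shape: (8, 57, 120)
Output shape: (8, 229, 126)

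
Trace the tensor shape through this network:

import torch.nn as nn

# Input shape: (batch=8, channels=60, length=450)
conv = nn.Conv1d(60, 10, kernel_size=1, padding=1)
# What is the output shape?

Input shape: (8, 60, 450)
Output shape: (8, 10, 452)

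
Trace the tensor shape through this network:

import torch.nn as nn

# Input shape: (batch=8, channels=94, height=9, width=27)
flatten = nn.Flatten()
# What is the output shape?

Input shape: (8, 94, 9, 27)
Output shape: (8, 22842)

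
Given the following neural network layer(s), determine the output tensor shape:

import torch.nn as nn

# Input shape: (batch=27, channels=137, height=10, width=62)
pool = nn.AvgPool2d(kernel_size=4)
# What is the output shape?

Input shape: (27, 137, 10, 62)
Output shape: (27, 137, 2, 15)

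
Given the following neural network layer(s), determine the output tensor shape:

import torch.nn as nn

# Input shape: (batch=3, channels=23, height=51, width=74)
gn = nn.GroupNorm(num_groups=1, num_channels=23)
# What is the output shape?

Input shape: (3, 23, 51, 74)
Output shape: (3, 23, 51, 74)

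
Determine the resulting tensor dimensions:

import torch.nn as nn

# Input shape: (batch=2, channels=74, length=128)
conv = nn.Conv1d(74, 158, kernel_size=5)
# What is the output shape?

Input shape: (2, 74, 128)
Output shape: (2, 158, 124)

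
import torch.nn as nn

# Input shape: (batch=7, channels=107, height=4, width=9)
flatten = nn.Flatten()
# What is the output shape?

Input shape: (7, 107, 4, 9)
Output shape: (7, 3852)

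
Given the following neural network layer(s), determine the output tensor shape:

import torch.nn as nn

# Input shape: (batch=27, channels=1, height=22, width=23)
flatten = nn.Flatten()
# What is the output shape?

Input shape: (27, 1, 22, 23)
Output shape: (27, 506)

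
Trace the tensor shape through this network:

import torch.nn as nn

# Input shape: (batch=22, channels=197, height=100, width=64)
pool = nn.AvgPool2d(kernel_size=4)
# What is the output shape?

Input shape: (22, 197, 100, 64)
Output shape: (22, 197, 25, 16)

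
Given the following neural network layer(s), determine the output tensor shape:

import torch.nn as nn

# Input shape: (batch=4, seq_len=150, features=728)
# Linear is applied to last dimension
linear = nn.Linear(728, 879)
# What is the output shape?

Input shape: (4, 150, 728)
Output shape: (4, 150, 879)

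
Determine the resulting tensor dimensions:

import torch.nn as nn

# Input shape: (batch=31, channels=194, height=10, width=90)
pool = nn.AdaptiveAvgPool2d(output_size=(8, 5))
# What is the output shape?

Input shape: (31, 194, 10, 90)
Output shape: (31, 194, 8, 5)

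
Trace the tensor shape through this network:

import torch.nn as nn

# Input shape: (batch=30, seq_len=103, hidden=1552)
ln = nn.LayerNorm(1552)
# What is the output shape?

Input shape: (30, 103, 1552)
Output shape: (30, 103, 1552)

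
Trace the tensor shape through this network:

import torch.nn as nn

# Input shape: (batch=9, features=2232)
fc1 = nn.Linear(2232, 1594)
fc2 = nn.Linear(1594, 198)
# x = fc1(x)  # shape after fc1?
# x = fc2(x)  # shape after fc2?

Input shape: (9, 2232)
  -> after fc1: (9, 1594)
Output shape: (9, 198)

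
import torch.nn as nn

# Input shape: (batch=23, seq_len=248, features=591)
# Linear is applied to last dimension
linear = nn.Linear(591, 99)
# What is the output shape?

Input shape: (23, 248, 591)
Output shape: (23, 248, 99)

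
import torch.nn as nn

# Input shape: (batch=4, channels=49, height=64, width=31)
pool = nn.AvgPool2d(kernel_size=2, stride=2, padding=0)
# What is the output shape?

Input shape: (4, 49, 64, 31)
Output shape: (4, 49, 32, 15)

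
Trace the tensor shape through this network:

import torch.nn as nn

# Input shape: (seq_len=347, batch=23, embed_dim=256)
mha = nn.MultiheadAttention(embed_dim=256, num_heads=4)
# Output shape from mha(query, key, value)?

Input shape: (347, 23, 256)
Output shape: (347, 23, 256)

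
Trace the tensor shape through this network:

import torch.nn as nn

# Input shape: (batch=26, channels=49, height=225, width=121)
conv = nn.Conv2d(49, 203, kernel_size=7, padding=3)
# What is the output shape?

Input shape: (26, 49, 225, 121)
Output shape: (26, 203, 225, 121)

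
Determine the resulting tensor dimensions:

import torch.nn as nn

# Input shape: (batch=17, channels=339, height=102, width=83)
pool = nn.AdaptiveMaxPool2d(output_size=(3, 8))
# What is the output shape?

Input shape: (17, 339, 102, 83)
Output shape: (17, 339, 3, 8)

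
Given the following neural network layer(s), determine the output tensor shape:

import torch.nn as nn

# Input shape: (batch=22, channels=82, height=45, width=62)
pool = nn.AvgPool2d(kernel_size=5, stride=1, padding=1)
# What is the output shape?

Input shape: (22, 82, 45, 62)
Output shape: (22, 82, 43, 60)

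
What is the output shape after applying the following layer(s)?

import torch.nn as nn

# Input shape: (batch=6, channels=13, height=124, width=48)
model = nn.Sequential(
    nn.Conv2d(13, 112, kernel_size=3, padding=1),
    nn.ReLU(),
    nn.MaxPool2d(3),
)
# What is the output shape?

Input shape: (6, 13, 124, 48)
  -> after Conv2d: (6, 112, 124, 48)
  -> after ReLU: (6, 112, 124, 48)
Output shape: (6, 112, 41, 16)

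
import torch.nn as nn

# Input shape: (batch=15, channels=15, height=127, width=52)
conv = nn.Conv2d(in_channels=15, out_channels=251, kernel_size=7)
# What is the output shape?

Input shape: (15, 15, 127, 52)
Output shape: (15, 251, 121, 46)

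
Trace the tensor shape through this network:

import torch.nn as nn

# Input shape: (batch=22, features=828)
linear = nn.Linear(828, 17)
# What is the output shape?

Input shape: (22, 828)
Output shape: (22, 17)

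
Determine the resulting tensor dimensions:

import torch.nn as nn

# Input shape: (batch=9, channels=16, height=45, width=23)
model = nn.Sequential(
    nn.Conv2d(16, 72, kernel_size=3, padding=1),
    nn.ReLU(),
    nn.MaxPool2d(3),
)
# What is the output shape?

Input shape: (9, 16, 45, 23)
  -> after Conv2d: (9, 72, 45, 23)
  -> after ReLU: (9, 72, 45, 23)
Output shape: (9, 72, 15, 7)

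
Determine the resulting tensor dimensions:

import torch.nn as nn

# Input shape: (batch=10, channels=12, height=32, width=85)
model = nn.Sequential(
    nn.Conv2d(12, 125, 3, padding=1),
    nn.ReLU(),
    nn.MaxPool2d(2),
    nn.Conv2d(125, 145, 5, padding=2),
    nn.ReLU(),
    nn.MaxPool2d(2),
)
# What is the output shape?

Input shape: (10, 12, 32, 85)
  -> after first Conv2d: (10, 125, 32, 85)
  -> after first MaxPool2d: (10, 125, 16, 42)
  -> after second Conv2d: (10, 145, 16, 42)
Output shape: (10, 145, 8, 21)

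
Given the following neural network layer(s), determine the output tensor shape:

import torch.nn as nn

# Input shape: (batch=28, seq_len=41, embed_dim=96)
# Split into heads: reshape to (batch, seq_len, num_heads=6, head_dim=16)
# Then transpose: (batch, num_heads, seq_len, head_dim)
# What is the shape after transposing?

Input shape: (28, 41, 96)
  -> after reshape: (28, 41, 6, 16)
Output shape: (28, 6, 41, 16)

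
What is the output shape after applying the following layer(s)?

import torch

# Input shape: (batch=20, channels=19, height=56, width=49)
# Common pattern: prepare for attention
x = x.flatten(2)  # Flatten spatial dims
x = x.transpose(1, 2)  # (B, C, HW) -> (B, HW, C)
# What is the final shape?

Input shape: (20, 19, 56, 49)
  -> after flatten(2): (20, 19, 2744)
Output shape: (20, 2744, 19)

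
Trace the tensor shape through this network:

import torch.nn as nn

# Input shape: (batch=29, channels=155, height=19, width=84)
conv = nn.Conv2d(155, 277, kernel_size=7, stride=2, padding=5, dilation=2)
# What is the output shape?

Input shape: (29, 155, 19, 84)
Output shape: (29, 277, 9, 41)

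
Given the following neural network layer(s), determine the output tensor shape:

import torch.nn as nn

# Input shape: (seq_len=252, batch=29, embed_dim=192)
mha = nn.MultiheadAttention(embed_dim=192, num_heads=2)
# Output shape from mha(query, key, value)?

Input shape: (252, 29, 192)
Output shape: (252, 29, 192)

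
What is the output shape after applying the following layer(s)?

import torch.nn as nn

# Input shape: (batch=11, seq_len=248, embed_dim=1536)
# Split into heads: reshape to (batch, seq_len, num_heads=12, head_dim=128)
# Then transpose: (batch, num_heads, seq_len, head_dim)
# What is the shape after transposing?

Input shape: (11, 248, 1536)
  -> after reshape: (11, 248, 12, 128)
Output shape: (11, 12, 248, 128)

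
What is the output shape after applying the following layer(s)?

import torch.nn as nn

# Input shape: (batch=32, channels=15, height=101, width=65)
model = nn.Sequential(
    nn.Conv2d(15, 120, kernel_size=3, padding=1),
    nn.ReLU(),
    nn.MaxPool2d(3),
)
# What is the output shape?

Input shape: (32, 15, 101, 65)
  -> after Conv2d: (32, 120, 101, 65)
  -> after ReLU: (32, 120, 101, 65)
Output shape: (32, 120, 33, 21)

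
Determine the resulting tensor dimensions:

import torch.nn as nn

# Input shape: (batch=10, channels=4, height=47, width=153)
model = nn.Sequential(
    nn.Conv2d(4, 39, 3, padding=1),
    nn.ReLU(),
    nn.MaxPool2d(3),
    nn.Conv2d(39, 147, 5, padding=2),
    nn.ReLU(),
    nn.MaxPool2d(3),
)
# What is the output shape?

Input shape: (10, 4, 47, 153)
  -> after first Conv2d: (10, 39, 47, 153)
  -> after first MaxPool2d: (10, 39, 15, 51)
  -> after second Conv2d: (10, 147, 15, 51)
Output shape: (10, 147, 5, 17)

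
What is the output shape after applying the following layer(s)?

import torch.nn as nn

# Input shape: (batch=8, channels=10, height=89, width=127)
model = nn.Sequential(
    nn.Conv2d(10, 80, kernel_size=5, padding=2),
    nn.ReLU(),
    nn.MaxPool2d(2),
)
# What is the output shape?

Input shape: (8, 10, 89, 127)
  -> after Conv2d: (8, 80, 89, 127)
  -> after ReLU: (8, 80, 89, 127)
Output shape: (8, 80, 44, 63)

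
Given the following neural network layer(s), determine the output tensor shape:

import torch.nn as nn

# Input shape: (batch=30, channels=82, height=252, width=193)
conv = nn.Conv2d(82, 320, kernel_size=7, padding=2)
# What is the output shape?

Input shape: (30, 82, 252, 193)
Output shape: (30, 320, 250, 191)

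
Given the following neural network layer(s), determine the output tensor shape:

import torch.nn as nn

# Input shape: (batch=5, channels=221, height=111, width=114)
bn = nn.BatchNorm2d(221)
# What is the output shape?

Input shape: (5, 221, 111, 114)
Output shape: (5, 221, 111, 114)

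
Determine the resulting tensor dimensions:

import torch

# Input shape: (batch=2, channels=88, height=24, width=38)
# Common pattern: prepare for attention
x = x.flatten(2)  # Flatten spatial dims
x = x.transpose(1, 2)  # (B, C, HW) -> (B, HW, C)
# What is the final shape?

Input shape: (2, 88, 24, 38)
  -> after flatten(2): (2, 88, 912)
Output shape: (2, 912, 88)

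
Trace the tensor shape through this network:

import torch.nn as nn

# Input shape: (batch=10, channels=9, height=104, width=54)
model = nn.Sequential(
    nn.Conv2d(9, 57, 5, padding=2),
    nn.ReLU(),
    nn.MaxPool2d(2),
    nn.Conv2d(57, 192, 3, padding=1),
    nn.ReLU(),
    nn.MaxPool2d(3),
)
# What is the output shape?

Input shape: (10, 9, 104, 54)
  -> after first Conv2d: (10, 57, 104, 54)
  -> after first MaxPool2d: (10, 57, 52, 27)
  -> after second Conv2d: (10, 192, 52, 27)
Output shape: (10, 192, 17, 9)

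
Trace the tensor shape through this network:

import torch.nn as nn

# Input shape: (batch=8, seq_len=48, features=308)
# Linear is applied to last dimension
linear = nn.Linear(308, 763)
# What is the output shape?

Input shape: (8, 48, 308)
Output shape: (8, 48, 763)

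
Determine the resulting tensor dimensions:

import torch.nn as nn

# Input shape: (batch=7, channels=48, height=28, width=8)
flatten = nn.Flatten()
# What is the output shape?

Input shape: (7, 48, 28, 8)
Output shape: (7, 10752)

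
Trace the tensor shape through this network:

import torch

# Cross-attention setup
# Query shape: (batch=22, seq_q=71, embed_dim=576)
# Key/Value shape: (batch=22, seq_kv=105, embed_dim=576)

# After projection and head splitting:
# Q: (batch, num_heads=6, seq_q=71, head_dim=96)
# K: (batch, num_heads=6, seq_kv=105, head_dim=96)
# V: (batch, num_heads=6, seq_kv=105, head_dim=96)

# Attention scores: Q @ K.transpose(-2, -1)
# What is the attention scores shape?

Input shape: (22, 71, 576)
Output shape: (22, 6, 71, 105)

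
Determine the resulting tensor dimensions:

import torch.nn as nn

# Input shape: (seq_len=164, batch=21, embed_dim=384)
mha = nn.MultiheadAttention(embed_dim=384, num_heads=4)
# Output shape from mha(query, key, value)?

Input shape: (164, 21, 384)
Output shape: (164, 21, 384)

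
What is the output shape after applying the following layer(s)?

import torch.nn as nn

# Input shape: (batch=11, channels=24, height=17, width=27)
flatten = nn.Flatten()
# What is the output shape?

Input shape: (11, 24, 17, 27)
Output shape: (11, 11016)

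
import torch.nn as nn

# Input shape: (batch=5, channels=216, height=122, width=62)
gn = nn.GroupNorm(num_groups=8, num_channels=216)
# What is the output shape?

Input shape: (5, 216, 122, 62)
Output shape: (5, 216, 122, 62)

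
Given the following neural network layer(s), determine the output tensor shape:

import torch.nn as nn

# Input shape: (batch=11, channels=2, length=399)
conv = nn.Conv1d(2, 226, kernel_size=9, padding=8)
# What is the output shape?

Input shape: (11, 2, 399)
Output shape: (11, 226, 407)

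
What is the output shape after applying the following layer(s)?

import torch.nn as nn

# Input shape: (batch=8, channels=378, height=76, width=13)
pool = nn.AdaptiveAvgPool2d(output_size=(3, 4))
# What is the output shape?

Input shape: (8, 378, 76, 13)
Output shape: (8, 378, 3, 4)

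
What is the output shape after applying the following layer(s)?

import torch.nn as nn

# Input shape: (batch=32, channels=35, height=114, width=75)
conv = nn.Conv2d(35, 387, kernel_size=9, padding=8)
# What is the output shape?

Input shape: (32, 35, 114, 75)
Output shape: (32, 387, 122, 83)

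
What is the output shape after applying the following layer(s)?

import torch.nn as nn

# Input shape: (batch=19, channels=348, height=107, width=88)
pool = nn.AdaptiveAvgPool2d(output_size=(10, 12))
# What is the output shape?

Input shape: (19, 348, 107, 88)
Output shape: (19, 348, 10, 12)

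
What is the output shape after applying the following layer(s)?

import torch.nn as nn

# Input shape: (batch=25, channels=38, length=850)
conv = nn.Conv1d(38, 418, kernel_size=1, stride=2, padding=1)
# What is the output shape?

Input shape: (25, 38, 850)
Output shape: (25, 418, 426)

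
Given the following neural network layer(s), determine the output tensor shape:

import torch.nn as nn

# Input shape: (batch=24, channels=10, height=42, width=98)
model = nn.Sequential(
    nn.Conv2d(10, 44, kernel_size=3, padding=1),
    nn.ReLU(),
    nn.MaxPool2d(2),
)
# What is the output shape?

Input shape: (24, 10, 42, 98)
  -> after Conv2d: (24, 44, 42, 98)
  -> after ReLU: (24, 44, 42, 98)
Output shape: (24, 44, 21, 49)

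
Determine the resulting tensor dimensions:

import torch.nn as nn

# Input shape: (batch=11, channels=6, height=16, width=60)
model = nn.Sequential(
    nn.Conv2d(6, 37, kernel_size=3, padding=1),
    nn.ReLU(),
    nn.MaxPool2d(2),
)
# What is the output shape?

Input shape: (11, 6, 16, 60)
  -> after Conv2d: (11, 37, 16, 60)
  -> after ReLU: (11, 37, 16, 60)
Output shape: (11, 37, 8, 30)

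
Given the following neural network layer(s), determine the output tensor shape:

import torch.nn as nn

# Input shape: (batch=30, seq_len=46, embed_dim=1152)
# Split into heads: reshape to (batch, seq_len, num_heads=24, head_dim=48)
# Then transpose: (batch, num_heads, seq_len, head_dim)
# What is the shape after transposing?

Input shape: (30, 46, 1152)
  -> after reshape: (30, 46, 24, 48)
Output shape: (30, 24, 46, 48)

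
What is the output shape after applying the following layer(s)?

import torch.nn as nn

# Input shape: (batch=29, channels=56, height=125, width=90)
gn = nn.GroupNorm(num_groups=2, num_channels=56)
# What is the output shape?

Input shape: (29, 56, 125, 90)
Output shape: (29, 56, 125, 90)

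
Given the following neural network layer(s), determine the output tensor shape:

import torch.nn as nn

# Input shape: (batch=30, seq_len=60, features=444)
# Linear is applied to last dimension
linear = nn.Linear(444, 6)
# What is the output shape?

Input shape: (30, 60, 444)
Output shape: (30, 60, 6)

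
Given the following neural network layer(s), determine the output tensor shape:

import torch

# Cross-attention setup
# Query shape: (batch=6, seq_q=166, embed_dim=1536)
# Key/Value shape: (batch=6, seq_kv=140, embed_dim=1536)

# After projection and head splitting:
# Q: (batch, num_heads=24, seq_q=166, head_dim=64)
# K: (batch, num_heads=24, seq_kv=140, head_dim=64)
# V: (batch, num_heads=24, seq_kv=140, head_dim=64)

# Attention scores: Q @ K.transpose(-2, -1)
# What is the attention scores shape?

Input shape: (6, 166, 1536)
Output shape: (6, 24, 166, 140)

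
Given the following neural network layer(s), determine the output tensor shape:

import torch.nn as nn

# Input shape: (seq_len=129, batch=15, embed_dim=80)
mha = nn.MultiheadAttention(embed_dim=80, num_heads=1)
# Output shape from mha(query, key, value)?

Input shape: (129, 15, 80)
Output shape: (129, 15, 80)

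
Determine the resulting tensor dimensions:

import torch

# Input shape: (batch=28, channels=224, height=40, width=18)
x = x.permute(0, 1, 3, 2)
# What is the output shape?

Input shape: (28, 224, 40, 18)
Output shape: (28, 224, 18, 40)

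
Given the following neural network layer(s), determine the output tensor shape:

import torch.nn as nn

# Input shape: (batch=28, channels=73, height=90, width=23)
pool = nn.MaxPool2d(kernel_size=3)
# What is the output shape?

Input shape: (28, 73, 90, 23)
Output shape: (28, 73, 30, 7)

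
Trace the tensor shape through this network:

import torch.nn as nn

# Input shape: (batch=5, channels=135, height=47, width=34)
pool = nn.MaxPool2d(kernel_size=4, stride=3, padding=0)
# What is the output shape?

Input shape: (5, 135, 47, 34)
Output shape: (5, 135, 15, 11)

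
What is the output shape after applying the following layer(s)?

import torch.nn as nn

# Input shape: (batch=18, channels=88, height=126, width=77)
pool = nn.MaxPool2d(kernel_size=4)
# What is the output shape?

Input shape: (18, 88, 126, 77)
Output shape: (18, 88, 31, 19)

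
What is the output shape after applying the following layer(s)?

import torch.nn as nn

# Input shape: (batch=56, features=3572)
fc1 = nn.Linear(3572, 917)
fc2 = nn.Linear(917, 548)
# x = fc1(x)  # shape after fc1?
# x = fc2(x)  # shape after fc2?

Input shape: (56, 3572)
  -> after fc1: (56, 917)
Output shape: (56, 548)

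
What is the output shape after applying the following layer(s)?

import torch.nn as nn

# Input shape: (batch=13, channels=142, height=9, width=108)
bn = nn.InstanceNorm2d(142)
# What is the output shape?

Input shape: (13, 142, 9, 108)
Output shape: (13, 142, 9, 108)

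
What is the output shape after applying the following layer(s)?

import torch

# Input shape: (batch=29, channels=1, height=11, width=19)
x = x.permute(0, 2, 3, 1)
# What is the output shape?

Input shape: (29, 1, 11, 19)
Output shape: (29, 11, 19, 1)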